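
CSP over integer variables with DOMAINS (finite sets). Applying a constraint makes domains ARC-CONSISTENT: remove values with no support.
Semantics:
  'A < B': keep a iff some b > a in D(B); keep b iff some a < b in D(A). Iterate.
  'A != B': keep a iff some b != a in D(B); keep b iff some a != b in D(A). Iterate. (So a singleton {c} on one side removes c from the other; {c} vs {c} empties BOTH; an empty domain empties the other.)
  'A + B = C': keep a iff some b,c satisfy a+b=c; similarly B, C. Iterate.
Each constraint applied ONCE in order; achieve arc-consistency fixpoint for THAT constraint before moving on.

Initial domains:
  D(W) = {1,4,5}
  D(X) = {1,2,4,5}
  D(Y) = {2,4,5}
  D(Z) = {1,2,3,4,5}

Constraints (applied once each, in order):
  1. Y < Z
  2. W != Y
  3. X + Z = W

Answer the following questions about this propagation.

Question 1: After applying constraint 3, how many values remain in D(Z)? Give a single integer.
Constraint 1 (Y < Z) on D(Y)={2,4,5} D(Z)={1,2,3,4,5}: Y {2,4,5}->{2,4}; Z {1,2,3,4,5}->{3,4,5}
Constraint 2 (W != Y) on D(W)={1,4,5} D(Y)={2,4}: no change
Constraint 3 (X + Z = W) on D(X)={1,2,4,5} D(Z)={3,4,5} D(W)={1,4,5}: X {1,2,4,5}->{1,2}; Z {3,4,5}->{3,4}; W {1,4,5}->{4,5}
So after constraint 3: D(Z)={3,4}, size = 2

Answer: 2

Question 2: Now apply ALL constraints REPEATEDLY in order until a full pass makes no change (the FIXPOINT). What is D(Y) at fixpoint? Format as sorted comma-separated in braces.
Answer: {2}

Derivation:
pass 0 (initial): D(Y)={2,4,5}
pass 1: W {1,4,5}->{4,5}; X {1,2,4,5}->{1,2}; Y {2,4,5}->{2,4}; Z {1,2,3,4,5}->{3,4}
pass 2: Y {2,4}->{2}
pass 3: no change
Fixpoint after 3 passes: D(Y) = {2}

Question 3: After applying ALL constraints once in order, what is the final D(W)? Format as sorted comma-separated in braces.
Constraint 1 (Y < Z) on D(Y)={2,4,5} D(Z)={1,2,3,4,5}: Y {2,4,5}->{2,4}; Z {1,2,3,4,5}->{3,4,5}
Constraint 2 (W != Y) on D(W)={1,4,5} D(Y)={2,4}: no change
Constraint 3 (X + Z = W) on D(X)={1,2,4,5} D(Z)={3,4,5} D(W)={1,4,5}: X {1,2,4,5}->{1,2}; Z {3,4,5}->{3,4}; W {1,4,5}->{4,5}
So after all 3 constraints: D(W) = {4,5}

Answer: {4,5}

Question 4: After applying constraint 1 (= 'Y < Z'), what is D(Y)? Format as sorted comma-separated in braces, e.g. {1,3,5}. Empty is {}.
Constraint 1 (Y < Z) on D(Y)={2,4,5} D(Z)={1,2,3,4,5}: Y {2,4,5}->{2,4}; Z {1,2,3,4,5}->{3,4,5}
So after constraint 1: D(Y) = {2,4}

Answer: {2,4}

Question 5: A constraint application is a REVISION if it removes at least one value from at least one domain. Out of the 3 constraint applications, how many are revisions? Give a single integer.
Answer: 2

Derivation:
Constraint 1 (Y < Z) on D(Y)={2,4,5} D(Z)={1,2,3,4,5}: Y {2,4,5}->{2,4}; Z {1,2,3,4,5}->{3,4,5} => REVISION
Constraint 2 (W != Y) on D(W)={1,4,5} D(Y)={2,4}: no change => not a revision
Constraint 3 (X + Z = W) on D(X)={1,2,4,5} D(Z)={3,4,5} D(W)={1,4,5}: X {1,2,4,5}->{1,2}; Z {3,4,5}->{3,4}; W {1,4,5}->{4,5} => REVISION
Total revisions = 2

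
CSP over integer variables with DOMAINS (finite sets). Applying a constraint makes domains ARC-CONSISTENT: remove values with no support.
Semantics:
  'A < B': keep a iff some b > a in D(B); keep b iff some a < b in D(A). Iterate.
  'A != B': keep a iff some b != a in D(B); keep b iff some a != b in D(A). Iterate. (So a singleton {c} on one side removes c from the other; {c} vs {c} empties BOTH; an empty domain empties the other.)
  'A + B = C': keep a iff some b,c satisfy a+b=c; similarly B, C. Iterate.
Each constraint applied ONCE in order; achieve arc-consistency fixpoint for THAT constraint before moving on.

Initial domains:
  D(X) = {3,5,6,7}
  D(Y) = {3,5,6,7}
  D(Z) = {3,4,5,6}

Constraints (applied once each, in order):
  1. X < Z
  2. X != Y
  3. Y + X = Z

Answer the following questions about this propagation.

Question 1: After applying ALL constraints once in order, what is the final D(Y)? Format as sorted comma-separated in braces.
Answer: {3}

Derivation:
Constraint 1 (X < Z) on D(X)={3,5,6,7} D(Z)={3,4,5,6}: X {3,5,6,7}->{3,5}; Z {3,4,5,6}->{4,5,6}
Constraint 2 (X != Y) on D(X)={3,5} D(Y)={3,5,6,7}: no change
Constraint 3 (Y + X = Z) on D(Y)={3,5,6,7} D(X)={3,5} D(Z)={4,5,6}: Y {3,5,6,7}->{3}; X {3,5}->{3}; Z {4,5,6}->{6}
So after all 3 constraints: D(Y) = {3}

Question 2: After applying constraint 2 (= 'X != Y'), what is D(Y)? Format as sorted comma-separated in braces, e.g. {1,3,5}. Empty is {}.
Answer: {3,5,6,7}

Derivation:
Constraint 1 (X < Z) on D(X)={3,5,6,7} D(Z)={3,4,5,6}: X {3,5,6,7}->{3,5}; Z {3,4,5,6}->{4,5,6}
Constraint 2 (X != Y) on D(X)={3,5} D(Y)={3,5,6,7}: no change
So after constraint 2: D(Y) = {3,5,6,7}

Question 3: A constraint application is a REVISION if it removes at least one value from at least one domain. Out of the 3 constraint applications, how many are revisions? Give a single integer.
Constraint 1 (X < Z) on D(X)={3,5,6,7} D(Z)={3,4,5,6}: X {3,5,6,7}->{3,5}; Z {3,4,5,6}->{4,5,6} => REVISION
Constraint 2 (X != Y) on D(X)={3,5} D(Y)={3,5,6,7}: no change => not a revision
Constraint 3 (Y + X = Z) on D(Y)={3,5,6,7} D(X)={3,5} D(Z)={4,5,6}: Y {3,5,6,7}->{3}; X {3,5}->{3}; Z {4,5,6}->{6} => REVISION
Total revisions = 2

Answer: 2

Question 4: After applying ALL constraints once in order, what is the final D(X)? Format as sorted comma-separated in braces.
Constraint 1 (X < Z) on D(X)={3,5,6,7} D(Z)={3,4,5,6}: X {3,5,6,7}->{3,5}; Z {3,4,5,6}->{4,5,6}
Constraint 2 (X != Y) on D(X)={3,5} D(Y)={3,5,6,7}: no change
Constraint 3 (Y + X = Z) on D(Y)={3,5,6,7} D(X)={3,5} D(Z)={4,5,6}: Y {3,5,6,7}->{3}; X {3,5}->{3}; Z {4,5,6}->{6}
So after all 3 constraints: D(X) = {3}

Answer: {3}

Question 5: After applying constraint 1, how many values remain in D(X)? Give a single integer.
Answer: 2

Derivation:
Constraint 1 (X < Z) on D(X)={3,5,6,7} D(Z)={3,4,5,6}: X {3,5,6,7}->{3,5}; Z {3,4,5,6}->{4,5,6}
So after constraint 1: D(X)={3,5}, size = 2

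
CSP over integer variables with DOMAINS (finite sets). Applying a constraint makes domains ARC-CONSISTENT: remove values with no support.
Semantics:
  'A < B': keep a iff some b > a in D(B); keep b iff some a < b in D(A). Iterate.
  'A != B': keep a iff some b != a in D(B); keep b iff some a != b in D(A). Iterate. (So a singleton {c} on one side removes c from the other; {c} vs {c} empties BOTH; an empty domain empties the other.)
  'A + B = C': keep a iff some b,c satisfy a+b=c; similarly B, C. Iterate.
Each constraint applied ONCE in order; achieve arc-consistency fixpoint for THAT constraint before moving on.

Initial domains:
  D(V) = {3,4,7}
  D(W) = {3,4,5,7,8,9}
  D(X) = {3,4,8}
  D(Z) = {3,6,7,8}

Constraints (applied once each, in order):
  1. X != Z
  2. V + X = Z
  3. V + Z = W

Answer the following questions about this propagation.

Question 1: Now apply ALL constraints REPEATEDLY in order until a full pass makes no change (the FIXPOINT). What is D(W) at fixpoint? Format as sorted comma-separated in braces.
pass 0 (initial): D(W)={3,4,5,7,8,9}
pass 1: V {3,4,7}->{3}; W {3,4,5,7,8,9}->{9}; X {3,4,8}->{3,4}; Z {3,6,7,8}->{6}
pass 2: X {3,4}->{3}
pass 3: no change
Fixpoint after 3 passes: D(W) = {9}

Answer: {9}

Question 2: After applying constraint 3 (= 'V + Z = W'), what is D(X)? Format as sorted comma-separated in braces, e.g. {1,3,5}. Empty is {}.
Answer: {3,4}

Derivation:
Constraint 1 (X != Z) on D(X)={3,4,8} D(Z)={3,6,7,8}: no change
Constraint 2 (V + X = Z) on D(V)={3,4,7} D(X)={3,4,8} D(Z)={3,6,7,8}: V {3,4,7}->{3,4}; X {3,4,8}->{3,4}; Z {3,6,7,8}->{6,7,8}
Constraint 3 (V + Z = W) on D(V)={3,4} D(Z)={6,7,8} D(W)={3,4,5,7,8,9}: V {3,4}->{3}; Z {6,7,8}->{6}; W {3,4,5,7,8,9}->{9}
So after constraint 3: D(X) = {3,4}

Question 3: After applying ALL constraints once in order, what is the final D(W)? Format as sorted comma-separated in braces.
Constraint 1 (X != Z) on D(X)={3,4,8} D(Z)={3,6,7,8}: no change
Constraint 2 (V + X = Z) on D(V)={3,4,7} D(X)={3,4,8} D(Z)={3,6,7,8}: V {3,4,7}->{3,4}; X {3,4,8}->{3,4}; Z {3,6,7,8}->{6,7,8}
Constraint 3 (V + Z = W) on D(V)={3,4} D(Z)={6,7,8} D(W)={3,4,5,7,8,9}: V {3,4}->{3}; Z {6,7,8}->{6}; W {3,4,5,7,8,9}->{9}
So after all 3 constraints: D(W) = {9}

Answer: {9}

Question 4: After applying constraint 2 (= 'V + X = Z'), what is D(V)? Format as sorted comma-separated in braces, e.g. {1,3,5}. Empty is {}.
Answer: {3,4}

Derivation:
Constraint 1 (X != Z) on D(X)={3,4,8} D(Z)={3,6,7,8}: no change
Constraint 2 (V + X = Z) on D(V)={3,4,7} D(X)={3,4,8} D(Z)={3,6,7,8}: V {3,4,7}->{3,4}; X {3,4,8}->{3,4}; Z {3,6,7,8}->{6,7,8}
So after constraint 2: D(V) = {3,4}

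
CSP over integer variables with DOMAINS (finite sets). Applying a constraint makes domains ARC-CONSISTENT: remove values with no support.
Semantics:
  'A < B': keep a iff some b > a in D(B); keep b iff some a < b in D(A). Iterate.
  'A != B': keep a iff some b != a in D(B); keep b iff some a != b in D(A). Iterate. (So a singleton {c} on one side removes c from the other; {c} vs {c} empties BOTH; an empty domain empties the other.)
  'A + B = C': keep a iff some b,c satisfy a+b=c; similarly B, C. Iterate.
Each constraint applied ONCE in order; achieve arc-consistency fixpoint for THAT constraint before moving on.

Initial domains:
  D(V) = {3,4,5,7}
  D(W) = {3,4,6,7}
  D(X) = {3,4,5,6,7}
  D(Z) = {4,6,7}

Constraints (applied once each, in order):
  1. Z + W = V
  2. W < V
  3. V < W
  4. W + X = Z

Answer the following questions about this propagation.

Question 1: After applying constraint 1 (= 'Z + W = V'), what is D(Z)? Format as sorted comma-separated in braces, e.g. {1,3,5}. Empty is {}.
Answer: {4}

Derivation:
Constraint 1 (Z + W = V) on D(Z)={4,6,7} D(W)={3,4,6,7} D(V)={3,4,5,7}: Z {4,6,7}->{4}; W {3,4,6,7}->{3}; V {3,4,5,7}->{7}
So after constraint 1: D(Z) = {4}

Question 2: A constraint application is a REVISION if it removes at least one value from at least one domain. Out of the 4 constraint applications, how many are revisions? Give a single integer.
Constraint 1 (Z + W = V) on D(Z)={4,6,7} D(W)={3,4,6,7} D(V)={3,4,5,7}: Z {4,6,7}->{4}; W {3,4,6,7}->{3}; V {3,4,5,7}->{7} => REVISION
Constraint 2 (W < V) on D(W)={3} D(V)={7}: no change => not a revision
Constraint 3 (V < W) on D(V)={7} D(W)={3}: V {7}->{}; W {3}->{} => REVISION
Constraint 4 (W + X = Z) on D(W)={} D(X)={3,4,5,6,7} D(Z)={4}: X {3,4,5,6,7}->{}; Z {4}->{} => REVISION
Total revisions = 3

Answer: 3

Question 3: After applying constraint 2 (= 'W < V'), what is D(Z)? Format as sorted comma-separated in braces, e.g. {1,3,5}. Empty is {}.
Constraint 1 (Z + W = V) on D(Z)={4,6,7} D(W)={3,4,6,7} D(V)={3,4,5,7}: Z {4,6,7}->{4}; W {3,4,6,7}->{3}; V {3,4,5,7}->{7}
Constraint 2 (W < V) on D(W)={3} D(V)={7}: no change
So after constraint 2: D(Z) = {4}

Answer: {4}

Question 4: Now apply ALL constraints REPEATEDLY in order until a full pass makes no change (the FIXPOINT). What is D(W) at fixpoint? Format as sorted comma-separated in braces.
Answer: {}

Derivation:
pass 0 (initial): D(W)={3,4,6,7}
pass 1: V {3,4,5,7}->{}; W {3,4,6,7}->{}; X {3,4,5,6,7}->{}; Z {4,6,7}->{}
pass 2: no change
Fixpoint after 2 passes: D(W) = {}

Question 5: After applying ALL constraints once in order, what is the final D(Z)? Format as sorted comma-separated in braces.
Constraint 1 (Z + W = V) on D(Z)={4,6,7} D(W)={3,4,6,7} D(V)={3,4,5,7}: Z {4,6,7}->{4}; W {3,4,6,7}->{3}; V {3,4,5,7}->{7}
Constraint 2 (W < V) on D(W)={3} D(V)={7}: no change
Constraint 3 (V < W) on D(V)={7} D(W)={3}: V {7}->{}; W {3}->{}
Constraint 4 (W + X = Z) on D(W)={} D(X)={3,4,5,6,7} D(Z)={4}: X {3,4,5,6,7}->{}; Z {4}->{}
So after all 4 constraints: D(Z) = {}

Answer: {}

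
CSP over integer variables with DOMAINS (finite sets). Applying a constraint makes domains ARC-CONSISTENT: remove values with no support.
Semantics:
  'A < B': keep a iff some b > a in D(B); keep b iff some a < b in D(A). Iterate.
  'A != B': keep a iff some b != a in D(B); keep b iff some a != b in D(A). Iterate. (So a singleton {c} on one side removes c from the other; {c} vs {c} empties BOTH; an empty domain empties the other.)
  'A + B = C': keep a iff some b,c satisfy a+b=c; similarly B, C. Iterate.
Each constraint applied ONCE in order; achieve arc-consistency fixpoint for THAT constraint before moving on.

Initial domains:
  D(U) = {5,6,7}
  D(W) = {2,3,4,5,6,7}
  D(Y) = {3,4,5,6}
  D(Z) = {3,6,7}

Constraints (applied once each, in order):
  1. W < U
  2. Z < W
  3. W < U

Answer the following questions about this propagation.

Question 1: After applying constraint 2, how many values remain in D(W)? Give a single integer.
Constraint 1 (W < U) on D(W)={2,3,4,5,6,7} D(U)={5,6,7}: W {2,3,4,5,6,7}->{2,3,4,5,6}
Constraint 2 (Z < W) on D(Z)={3,6,7} D(W)={2,3,4,5,6}: Z {3,6,7}->{3}; W {2,3,4,5,6}->{4,5,6}
So after constraint 2: D(W)={4,5,6}, size = 3

Answer: 3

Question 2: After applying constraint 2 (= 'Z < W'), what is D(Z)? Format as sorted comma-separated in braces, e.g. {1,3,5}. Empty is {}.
Answer: {3}

Derivation:
Constraint 1 (W < U) on D(W)={2,3,4,5,6,7} D(U)={5,6,7}: W {2,3,4,5,6,7}->{2,3,4,5,6}
Constraint 2 (Z < W) on D(Z)={3,6,7} D(W)={2,3,4,5,6}: Z {3,6,7}->{3}; W {2,3,4,5,6}->{4,5,6}
So after constraint 2: D(Z) = {3}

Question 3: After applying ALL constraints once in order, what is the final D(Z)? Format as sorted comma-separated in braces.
Constraint 1 (W < U) on D(W)={2,3,4,5,6,7} D(U)={5,6,7}: W {2,3,4,5,6,7}->{2,3,4,5,6}
Constraint 2 (Z < W) on D(Z)={3,6,7} D(W)={2,3,4,5,6}: Z {3,6,7}->{3}; W {2,3,4,5,6}->{4,5,6}
Constraint 3 (W < U) on D(W)={4,5,6} D(U)={5,6,7}: no change
So after all 3 constraints: D(Z) = {3}

Answer: {3}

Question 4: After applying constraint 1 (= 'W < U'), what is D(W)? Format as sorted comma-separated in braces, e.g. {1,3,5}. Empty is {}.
Constraint 1 (W < U) on D(W)={2,3,4,5,6,7} D(U)={5,6,7}: W {2,3,4,5,6,7}->{2,3,4,5,6}
So after constraint 1: D(W) = {2,3,4,5,6}

Answer: {2,3,4,5,6}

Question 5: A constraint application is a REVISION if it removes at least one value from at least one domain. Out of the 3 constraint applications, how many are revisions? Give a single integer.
Answer: 2

Derivation:
Constraint 1 (W < U) on D(W)={2,3,4,5,6,7} D(U)={5,6,7}: W {2,3,4,5,6,7}->{2,3,4,5,6} => REVISION
Constraint 2 (Z < W) on D(Z)={3,6,7} D(W)={2,3,4,5,6}: Z {3,6,7}->{3}; W {2,3,4,5,6}->{4,5,6} => REVISION
Constraint 3 (W < U) on D(W)={4,5,6} D(U)={5,6,7}: no change => not a revision
Total revisions = 2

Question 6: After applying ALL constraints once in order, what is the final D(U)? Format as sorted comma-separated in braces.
Constraint 1 (W < U) on D(W)={2,3,4,5,6,7} D(U)={5,6,7}: W {2,3,4,5,6,7}->{2,3,4,5,6}
Constraint 2 (Z < W) on D(Z)={3,6,7} D(W)={2,3,4,5,6}: Z {3,6,7}->{3}; W {2,3,4,5,6}->{4,5,6}
Constraint 3 (W < U) on D(W)={4,5,6} D(U)={5,6,7}: no change
So after all 3 constraints: D(U) = {5,6,7}

Answer: {5,6,7}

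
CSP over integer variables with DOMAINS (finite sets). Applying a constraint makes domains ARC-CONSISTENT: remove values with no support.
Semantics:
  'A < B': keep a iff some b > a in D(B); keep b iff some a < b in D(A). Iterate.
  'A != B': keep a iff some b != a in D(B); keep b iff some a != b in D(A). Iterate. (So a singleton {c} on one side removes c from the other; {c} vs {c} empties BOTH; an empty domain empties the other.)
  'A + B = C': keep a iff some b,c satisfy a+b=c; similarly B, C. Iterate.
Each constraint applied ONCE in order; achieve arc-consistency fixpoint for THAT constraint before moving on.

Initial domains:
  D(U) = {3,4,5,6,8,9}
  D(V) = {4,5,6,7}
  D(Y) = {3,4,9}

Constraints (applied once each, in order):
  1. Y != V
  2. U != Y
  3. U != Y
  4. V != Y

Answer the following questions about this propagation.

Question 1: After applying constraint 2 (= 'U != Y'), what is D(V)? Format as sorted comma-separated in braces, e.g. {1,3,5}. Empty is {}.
Constraint 1 (Y != V) on D(Y)={3,4,9} D(V)={4,5,6,7}: no change
Constraint 2 (U != Y) on D(U)={3,4,5,6,8,9} D(Y)={3,4,9}: no change
So after constraint 2: D(V) = {4,5,6,7}

Answer: {4,5,6,7}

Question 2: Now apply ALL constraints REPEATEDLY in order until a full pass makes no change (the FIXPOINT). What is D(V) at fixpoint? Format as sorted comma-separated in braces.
Answer: {4,5,6,7}

Derivation:
pass 0 (initial): D(V)={4,5,6,7}
pass 1: no change
Fixpoint after 1 passes: D(V) = {4,5,6,7}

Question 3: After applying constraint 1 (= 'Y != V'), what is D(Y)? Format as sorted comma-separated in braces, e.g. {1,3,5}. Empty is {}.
Answer: {3,4,9}

Derivation:
Constraint 1 (Y != V) on D(Y)={3,4,9} D(V)={4,5,6,7}: no change
So after constraint 1: D(Y) = {3,4,9}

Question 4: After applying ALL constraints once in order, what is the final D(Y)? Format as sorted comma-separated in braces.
Answer: {3,4,9}

Derivation:
Constraint 1 (Y != V) on D(Y)={3,4,9} D(V)={4,5,6,7}: no change
Constraint 2 (U != Y) on D(U)={3,4,5,6,8,9} D(Y)={3,4,9}: no change
Constraint 3 (U != Y) on D(U)={3,4,5,6,8,9} D(Y)={3,4,9}: no change
Constraint 4 (V != Y) on D(V)={4,5,6,7} D(Y)={3,4,9}: no change
So after all 4 constraints: D(Y) = {3,4,9}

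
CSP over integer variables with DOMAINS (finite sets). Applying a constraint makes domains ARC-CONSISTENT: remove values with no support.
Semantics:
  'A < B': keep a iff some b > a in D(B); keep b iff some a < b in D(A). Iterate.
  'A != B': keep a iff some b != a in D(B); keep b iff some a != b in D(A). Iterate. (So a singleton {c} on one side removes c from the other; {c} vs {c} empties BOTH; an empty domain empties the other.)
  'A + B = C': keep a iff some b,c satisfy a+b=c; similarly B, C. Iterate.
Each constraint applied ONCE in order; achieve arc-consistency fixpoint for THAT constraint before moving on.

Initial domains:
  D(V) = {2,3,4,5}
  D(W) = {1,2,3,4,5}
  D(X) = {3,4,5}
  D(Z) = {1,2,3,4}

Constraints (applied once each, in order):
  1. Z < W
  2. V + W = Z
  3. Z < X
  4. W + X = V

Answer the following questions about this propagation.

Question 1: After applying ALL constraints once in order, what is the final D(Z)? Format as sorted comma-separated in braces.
Answer: {4}

Derivation:
Constraint 1 (Z < W) on D(Z)={1,2,3,4} D(W)={1,2,3,4,5}: W {1,2,3,4,5}->{2,3,4,5}
Constraint 2 (V + W = Z) on D(V)={2,3,4,5} D(W)={2,3,4,5} D(Z)={1,2,3,4}: V {2,3,4,5}->{2}; W {2,3,4,5}->{2}; Z {1,2,3,4}->{4}
Constraint 3 (Z < X) on D(Z)={4} D(X)={3,4,5}: X {3,4,5}->{5}
Constraint 4 (W + X = V) on D(W)={2} D(X)={5} D(V)={2}: W {2}->{}; X {5}->{}; V {2}->{}
So after all 4 constraints: D(Z) = {4}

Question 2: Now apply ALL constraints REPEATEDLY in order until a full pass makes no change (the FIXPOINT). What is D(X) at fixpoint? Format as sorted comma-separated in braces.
pass 0 (initial): D(X)={3,4,5}
pass 1: V {2,3,4,5}->{}; W {1,2,3,4,5}->{}; X {3,4,5}->{}; Z {1,2,3,4}->{4}
pass 2: Z {4}->{}
pass 3: no change
Fixpoint after 3 passes: D(X) = {}

Answer: {}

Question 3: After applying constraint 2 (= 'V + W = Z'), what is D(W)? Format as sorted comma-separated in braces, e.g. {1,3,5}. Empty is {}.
Constraint 1 (Z < W) on D(Z)={1,2,3,4} D(W)={1,2,3,4,5}: W {1,2,3,4,5}->{2,3,4,5}
Constraint 2 (V + W = Z) on D(V)={2,3,4,5} D(W)={2,3,4,5} D(Z)={1,2,3,4}: V {2,3,4,5}->{2}; W {2,3,4,5}->{2}; Z {1,2,3,4}->{4}
So after constraint 2: D(W) = {2}

Answer: {2}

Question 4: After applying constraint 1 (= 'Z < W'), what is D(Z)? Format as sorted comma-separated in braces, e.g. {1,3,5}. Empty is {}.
Answer: {1,2,3,4}

Derivation:
Constraint 1 (Z < W) on D(Z)={1,2,3,4} D(W)={1,2,3,4,5}: W {1,2,3,4,5}->{2,3,4,5}
So after constraint 1: D(Z) = {1,2,3,4}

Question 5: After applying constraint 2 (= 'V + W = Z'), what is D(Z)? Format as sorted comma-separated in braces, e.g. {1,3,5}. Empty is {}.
Answer: {4}

Derivation:
Constraint 1 (Z < W) on D(Z)={1,2,3,4} D(W)={1,2,3,4,5}: W {1,2,3,4,5}->{2,3,4,5}
Constraint 2 (V + W = Z) on D(V)={2,3,4,5} D(W)={2,3,4,5} D(Z)={1,2,3,4}: V {2,3,4,5}->{2}; W {2,3,4,5}->{2}; Z {1,2,3,4}->{4}
So after constraint 2: D(Z) = {4}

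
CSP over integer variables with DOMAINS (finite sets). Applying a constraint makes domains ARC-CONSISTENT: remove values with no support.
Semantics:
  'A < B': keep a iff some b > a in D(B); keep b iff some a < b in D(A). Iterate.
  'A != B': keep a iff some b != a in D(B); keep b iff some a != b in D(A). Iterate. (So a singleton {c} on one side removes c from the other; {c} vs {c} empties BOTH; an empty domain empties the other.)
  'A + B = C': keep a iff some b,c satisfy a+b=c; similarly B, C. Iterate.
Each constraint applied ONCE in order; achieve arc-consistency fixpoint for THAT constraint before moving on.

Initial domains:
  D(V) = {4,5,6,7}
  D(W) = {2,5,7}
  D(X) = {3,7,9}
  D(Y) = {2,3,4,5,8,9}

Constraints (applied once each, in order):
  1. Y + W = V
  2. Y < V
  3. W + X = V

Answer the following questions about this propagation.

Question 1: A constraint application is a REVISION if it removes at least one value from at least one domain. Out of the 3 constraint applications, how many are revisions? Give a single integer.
Constraint 1 (Y + W = V) on D(Y)={2,3,4,5,8,9} D(W)={2,5,7} D(V)={4,5,6,7}: Y {2,3,4,5,8,9}->{2,3,4,5}; W {2,5,7}->{2,5} => REVISION
Constraint 2 (Y < V) on D(Y)={2,3,4,5} D(V)={4,5,6,7}: no change => not a revision
Constraint 3 (W + X = V) on D(W)={2,5} D(X)={3,7,9} D(V)={4,5,6,7}: W {2,5}->{2}; X {3,7,9}->{3}; V {4,5,6,7}->{5} => REVISION
Total revisions = 2

Answer: 2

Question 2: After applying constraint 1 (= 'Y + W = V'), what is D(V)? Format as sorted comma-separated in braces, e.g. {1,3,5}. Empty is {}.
Constraint 1 (Y + W = V) on D(Y)={2,3,4,5,8,9} D(W)={2,5,7} D(V)={4,5,6,7}: Y {2,3,4,5,8,9}->{2,3,4,5}; W {2,5,7}->{2,5}
So after constraint 1: D(V) = {4,5,6,7}

Answer: {4,5,6,7}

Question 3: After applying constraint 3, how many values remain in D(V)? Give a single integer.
Constraint 1 (Y + W = V) on D(Y)={2,3,4,5,8,9} D(W)={2,5,7} D(V)={4,5,6,7}: Y {2,3,4,5,8,9}->{2,3,4,5}; W {2,5,7}->{2,5}
Constraint 2 (Y < V) on D(Y)={2,3,4,5} D(V)={4,5,6,7}: no change
Constraint 3 (W + X = V) on D(W)={2,5} D(X)={3,7,9} D(V)={4,5,6,7}: W {2,5}->{2}; X {3,7,9}->{3}; V {4,5,6,7}->{5}
So after constraint 3: D(V)={5}, size = 1

Answer: 1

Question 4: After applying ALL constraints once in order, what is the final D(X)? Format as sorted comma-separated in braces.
Answer: {3}

Derivation:
Constraint 1 (Y + W = V) on D(Y)={2,3,4,5,8,9} D(W)={2,5,7} D(V)={4,5,6,7}: Y {2,3,4,5,8,9}->{2,3,4,5}; W {2,5,7}->{2,5}
Constraint 2 (Y < V) on D(Y)={2,3,4,5} D(V)={4,5,6,7}: no change
Constraint 3 (W + X = V) on D(W)={2,5} D(X)={3,7,9} D(V)={4,5,6,7}: W {2,5}->{2}; X {3,7,9}->{3}; V {4,5,6,7}->{5}
So after all 3 constraints: D(X) = {3}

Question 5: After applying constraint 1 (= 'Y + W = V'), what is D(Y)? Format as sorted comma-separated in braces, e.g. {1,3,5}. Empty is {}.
Constraint 1 (Y + W = V) on D(Y)={2,3,4,5,8,9} D(W)={2,5,7} D(V)={4,5,6,7}: Y {2,3,4,5,8,9}->{2,3,4,5}; W {2,5,7}->{2,5}
So after constraint 1: D(Y) = {2,3,4,5}

Answer: {2,3,4,5}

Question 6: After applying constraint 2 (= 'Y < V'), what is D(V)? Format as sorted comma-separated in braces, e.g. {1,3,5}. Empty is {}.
Answer: {4,5,6,7}

Derivation:
Constraint 1 (Y + W = V) on D(Y)={2,3,4,5,8,9} D(W)={2,5,7} D(V)={4,5,6,7}: Y {2,3,4,5,8,9}->{2,3,4,5}; W {2,5,7}->{2,5}
Constraint 2 (Y < V) on D(Y)={2,3,4,5} D(V)={4,5,6,7}: no change
So after constraint 2: D(V) = {4,5,6,7}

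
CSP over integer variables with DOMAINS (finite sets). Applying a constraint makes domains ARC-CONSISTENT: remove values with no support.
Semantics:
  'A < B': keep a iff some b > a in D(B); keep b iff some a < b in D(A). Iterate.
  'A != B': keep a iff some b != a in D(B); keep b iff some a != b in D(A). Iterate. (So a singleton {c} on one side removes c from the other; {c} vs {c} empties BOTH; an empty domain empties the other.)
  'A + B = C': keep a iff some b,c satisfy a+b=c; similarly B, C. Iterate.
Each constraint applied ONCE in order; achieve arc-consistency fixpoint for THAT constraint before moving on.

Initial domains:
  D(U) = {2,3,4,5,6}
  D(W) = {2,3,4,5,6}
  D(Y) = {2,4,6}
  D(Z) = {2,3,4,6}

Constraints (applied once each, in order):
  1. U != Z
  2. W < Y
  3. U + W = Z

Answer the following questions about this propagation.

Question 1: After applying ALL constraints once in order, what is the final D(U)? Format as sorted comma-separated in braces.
Answer: {2,3,4}

Derivation:
Constraint 1 (U != Z) on D(U)={2,3,4,5,6} D(Z)={2,3,4,6}: no change
Constraint 2 (W < Y) on D(W)={2,3,4,5,6} D(Y)={2,4,6}: W {2,3,4,5,6}->{2,3,4,5}; Y {2,4,6}->{4,6}
Constraint 3 (U + W = Z) on D(U)={2,3,4,5,6} D(W)={2,3,4,5} D(Z)={2,3,4,6}: U {2,3,4,5,6}->{2,3,4}; W {2,3,4,5}->{2,3,4}; Z {2,3,4,6}->{4,6}
So after all 3 constraints: D(U) = {2,3,4}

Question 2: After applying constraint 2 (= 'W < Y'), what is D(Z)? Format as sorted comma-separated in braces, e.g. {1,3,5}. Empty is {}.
Constraint 1 (U != Z) on D(U)={2,3,4,5,6} D(Z)={2,3,4,6}: no change
Constraint 2 (W < Y) on D(W)={2,3,4,5,6} D(Y)={2,4,6}: W {2,3,4,5,6}->{2,3,4,5}; Y {2,4,6}->{4,6}
So after constraint 2: D(Z) = {2,3,4,6}

Answer: {2,3,4,6}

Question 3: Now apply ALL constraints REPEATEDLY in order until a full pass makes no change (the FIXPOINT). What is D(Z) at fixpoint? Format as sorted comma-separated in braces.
pass 0 (initial): D(Z)={2,3,4,6}
pass 1: U {2,3,4,5,6}->{2,3,4}; W {2,3,4,5,6}->{2,3,4}; Y {2,4,6}->{4,6}; Z {2,3,4,6}->{4,6}
pass 2: no change
Fixpoint after 2 passes: D(Z) = {4,6}

Answer: {4,6}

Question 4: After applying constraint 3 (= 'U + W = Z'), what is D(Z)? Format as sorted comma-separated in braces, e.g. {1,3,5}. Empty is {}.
Answer: {4,6}

Derivation:
Constraint 1 (U != Z) on D(U)={2,3,4,5,6} D(Z)={2,3,4,6}: no change
Constraint 2 (W < Y) on D(W)={2,3,4,5,6} D(Y)={2,4,6}: W {2,3,4,5,6}->{2,3,4,5}; Y {2,4,6}->{4,6}
Constraint 3 (U + W = Z) on D(U)={2,3,4,5,6} D(W)={2,3,4,5} D(Z)={2,3,4,6}: U {2,3,4,5,6}->{2,3,4}; W {2,3,4,5}->{2,3,4}; Z {2,3,4,6}->{4,6}
So after constraint 3: D(Z) = {4,6}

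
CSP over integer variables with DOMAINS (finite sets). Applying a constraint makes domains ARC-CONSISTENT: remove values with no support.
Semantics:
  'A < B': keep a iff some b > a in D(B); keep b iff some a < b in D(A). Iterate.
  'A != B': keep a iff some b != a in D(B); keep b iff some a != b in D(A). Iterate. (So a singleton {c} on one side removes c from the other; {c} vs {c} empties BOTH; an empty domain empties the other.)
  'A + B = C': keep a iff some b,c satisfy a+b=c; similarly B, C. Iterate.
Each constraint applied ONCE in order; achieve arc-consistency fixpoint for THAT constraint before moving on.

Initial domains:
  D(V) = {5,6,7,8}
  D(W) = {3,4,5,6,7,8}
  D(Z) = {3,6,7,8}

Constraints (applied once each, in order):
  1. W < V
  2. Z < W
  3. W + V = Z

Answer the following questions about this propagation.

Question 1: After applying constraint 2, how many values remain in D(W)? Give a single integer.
Answer: 4

Derivation:
Constraint 1 (W < V) on D(W)={3,4,5,6,7,8} D(V)={5,6,7,8}: W {3,4,5,6,7,8}->{3,4,5,6,7}
Constraint 2 (Z < W) on D(Z)={3,6,7,8} D(W)={3,4,5,6,7}: Z {3,6,7,8}->{3,6}; W {3,4,5,6,7}->{4,5,6,7}
So after constraint 2: D(W)={4,5,6,7}, size = 4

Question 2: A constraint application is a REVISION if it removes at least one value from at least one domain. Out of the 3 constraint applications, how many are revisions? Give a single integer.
Constraint 1 (W < V) on D(W)={3,4,5,6,7,8} D(V)={5,6,7,8}: W {3,4,5,6,7,8}->{3,4,5,6,7} => REVISION
Constraint 2 (Z < W) on D(Z)={3,6,7,8} D(W)={3,4,5,6,7}: Z {3,6,7,8}->{3,6}; W {3,4,5,6,7}->{4,5,6,7} => REVISION
Constraint 3 (W + V = Z) on D(W)={4,5,6,7} D(V)={5,6,7,8} D(Z)={3,6}: W {4,5,6,7}->{}; V {5,6,7,8}->{}; Z {3,6}->{} => REVISION
Total revisions = 3

Answer: 3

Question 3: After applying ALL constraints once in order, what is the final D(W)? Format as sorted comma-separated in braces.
Constraint 1 (W < V) on D(W)={3,4,5,6,7,8} D(V)={5,6,7,8}: W {3,4,5,6,7,8}->{3,4,5,6,7}
Constraint 2 (Z < W) on D(Z)={3,6,7,8} D(W)={3,4,5,6,7}: Z {3,6,7,8}->{3,6}; W {3,4,5,6,7}->{4,5,6,7}
Constraint 3 (W + V = Z) on D(W)={4,5,6,7} D(V)={5,6,7,8} D(Z)={3,6}: W {4,5,6,7}->{}; V {5,6,7,8}->{}; Z {3,6}->{}
So after all 3 constraints: D(W) = {}

Answer: {}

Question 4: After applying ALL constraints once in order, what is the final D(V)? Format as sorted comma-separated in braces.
Constraint 1 (W < V) on D(W)={3,4,5,6,7,8} D(V)={5,6,7,8}: W {3,4,5,6,7,8}->{3,4,5,6,7}
Constraint 2 (Z < W) on D(Z)={3,6,7,8} D(W)={3,4,5,6,7}: Z {3,6,7,8}->{3,6}; W {3,4,5,6,7}->{4,5,6,7}
Constraint 3 (W + V = Z) on D(W)={4,5,6,7} D(V)={5,6,7,8} D(Z)={3,6}: W {4,5,6,7}->{}; V {5,6,7,8}->{}; Z {3,6}->{}
So after all 3 constraints: D(V) = {}

Answer: {}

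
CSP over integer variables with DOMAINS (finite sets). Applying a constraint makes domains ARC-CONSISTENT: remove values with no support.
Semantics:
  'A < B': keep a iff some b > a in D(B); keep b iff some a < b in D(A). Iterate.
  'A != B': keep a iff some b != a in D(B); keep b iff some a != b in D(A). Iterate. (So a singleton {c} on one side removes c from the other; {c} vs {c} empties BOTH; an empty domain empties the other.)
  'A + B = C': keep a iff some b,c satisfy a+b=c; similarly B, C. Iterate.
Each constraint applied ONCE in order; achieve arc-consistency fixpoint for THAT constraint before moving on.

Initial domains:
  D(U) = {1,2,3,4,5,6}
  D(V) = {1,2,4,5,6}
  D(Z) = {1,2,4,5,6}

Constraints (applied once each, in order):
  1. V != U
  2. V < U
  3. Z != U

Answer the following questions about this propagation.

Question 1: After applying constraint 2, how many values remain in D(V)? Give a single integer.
Constraint 1 (V != U) on D(V)={1,2,4,5,6} D(U)={1,2,3,4,5,6}: no change
Constraint 2 (V < U) on D(V)={1,2,4,5,6} D(U)={1,2,3,4,5,6}: V {1,2,4,5,6}->{1,2,4,5}; U {1,2,3,4,5,6}->{2,3,4,5,6}
So after constraint 2: D(V)={1,2,4,5}, size = 4

Answer: 4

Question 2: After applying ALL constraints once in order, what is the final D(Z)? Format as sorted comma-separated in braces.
Constraint 1 (V != U) on D(V)={1,2,4,5,6} D(U)={1,2,3,4,5,6}: no change
Constraint 2 (V < U) on D(V)={1,2,4,5,6} D(U)={1,2,3,4,5,6}: V {1,2,4,5,6}->{1,2,4,5}; U {1,2,3,4,5,6}->{2,3,4,5,6}
Constraint 3 (Z != U) on D(Z)={1,2,4,5,6} D(U)={2,3,4,5,6}: no change
So after all 3 constraints: D(Z) = {1,2,4,5,6}

Answer: {1,2,4,5,6}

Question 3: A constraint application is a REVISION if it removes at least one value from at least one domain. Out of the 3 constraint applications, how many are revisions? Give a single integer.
Constraint 1 (V != U) on D(V)={1,2,4,5,6} D(U)={1,2,3,4,5,6}: no change => not a revision
Constraint 2 (V < U) on D(V)={1,2,4,5,6} D(U)={1,2,3,4,5,6}: V {1,2,4,5,6}->{1,2,4,5}; U {1,2,3,4,5,6}->{2,3,4,5,6} => REVISION
Constraint 3 (Z != U) on D(Z)={1,2,4,5,6} D(U)={2,3,4,5,6}: no change => not a revision
Total revisions = 1

Answer: 1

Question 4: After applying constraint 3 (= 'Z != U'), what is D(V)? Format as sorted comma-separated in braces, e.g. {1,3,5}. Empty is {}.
Constraint 1 (V != U) on D(V)={1,2,4,5,6} D(U)={1,2,3,4,5,6}: no change
Constraint 2 (V < U) on D(V)={1,2,4,5,6} D(U)={1,2,3,4,5,6}: V {1,2,4,5,6}->{1,2,4,5}; U {1,2,3,4,5,6}->{2,3,4,5,6}
Constraint 3 (Z != U) on D(Z)={1,2,4,5,6} D(U)={2,3,4,5,6}: no change
So after constraint 3: D(V) = {1,2,4,5}

Answer: {1,2,4,5}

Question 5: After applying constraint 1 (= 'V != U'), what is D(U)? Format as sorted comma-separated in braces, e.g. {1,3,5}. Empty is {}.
Constraint 1 (V != U) on D(V)={1,2,4,5,6} D(U)={1,2,3,4,5,6}: no change
So after constraint 1: D(U) = {1,2,3,4,5,6}

Answer: {1,2,3,4,5,6}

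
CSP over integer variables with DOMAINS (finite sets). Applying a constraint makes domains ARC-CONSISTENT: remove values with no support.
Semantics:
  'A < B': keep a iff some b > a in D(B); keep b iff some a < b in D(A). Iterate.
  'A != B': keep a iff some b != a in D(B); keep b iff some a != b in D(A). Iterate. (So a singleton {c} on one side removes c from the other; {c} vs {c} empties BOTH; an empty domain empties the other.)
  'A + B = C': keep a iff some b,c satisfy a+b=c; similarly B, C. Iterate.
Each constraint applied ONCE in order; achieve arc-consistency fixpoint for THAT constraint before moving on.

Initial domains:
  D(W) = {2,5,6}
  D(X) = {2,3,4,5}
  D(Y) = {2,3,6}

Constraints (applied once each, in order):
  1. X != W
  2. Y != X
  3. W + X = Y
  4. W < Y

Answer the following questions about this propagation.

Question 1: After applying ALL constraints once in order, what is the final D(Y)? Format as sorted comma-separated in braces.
Constraint 1 (X != W) on D(X)={2,3,4,5} D(W)={2,5,6}: no change
Constraint 2 (Y != X) on D(Y)={2,3,6} D(X)={2,3,4,5}: no change
Constraint 3 (W + X = Y) on D(W)={2,5,6} D(X)={2,3,4,5} D(Y)={2,3,6}: W {2,5,6}->{2}; X {2,3,4,5}->{4}; Y {2,3,6}->{6}
Constraint 4 (W < Y) on D(W)={2} D(Y)={6}: no change
So after all 4 constraints: D(Y) = {6}

Answer: {6}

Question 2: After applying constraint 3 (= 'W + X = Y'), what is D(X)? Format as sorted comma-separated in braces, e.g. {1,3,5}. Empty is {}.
Constraint 1 (X != W) on D(X)={2,3,4,5} D(W)={2,5,6}: no change
Constraint 2 (Y != X) on D(Y)={2,3,6} D(X)={2,3,4,5}: no change
Constraint 3 (W + X = Y) on D(W)={2,5,6} D(X)={2,3,4,5} D(Y)={2,3,6}: W {2,5,6}->{2}; X {2,3,4,5}->{4}; Y {2,3,6}->{6}
So after constraint 3: D(X) = {4}

Answer: {4}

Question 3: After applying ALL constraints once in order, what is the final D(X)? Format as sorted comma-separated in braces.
Answer: {4}

Derivation:
Constraint 1 (X != W) on D(X)={2,3,4,5} D(W)={2,5,6}: no change
Constraint 2 (Y != X) on D(Y)={2,3,6} D(X)={2,3,4,5}: no change
Constraint 3 (W + X = Y) on D(W)={2,5,6} D(X)={2,3,4,5} D(Y)={2,3,6}: W {2,5,6}->{2}; X {2,3,4,5}->{4}; Y {2,3,6}->{6}
Constraint 4 (W < Y) on D(W)={2} D(Y)={6}: no change
So after all 4 constraints: D(X) = {4}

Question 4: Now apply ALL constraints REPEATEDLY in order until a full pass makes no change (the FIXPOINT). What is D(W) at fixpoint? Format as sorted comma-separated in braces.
pass 0 (initial): D(W)={2,5,6}
pass 1: W {2,5,6}->{2}; X {2,3,4,5}->{4}; Y {2,3,6}->{6}
pass 2: no change
Fixpoint after 2 passes: D(W) = {2}

Answer: {2}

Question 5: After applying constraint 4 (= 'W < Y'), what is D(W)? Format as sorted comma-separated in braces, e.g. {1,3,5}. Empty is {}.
Answer: {2}

Derivation:
Constraint 1 (X != W) on D(X)={2,3,4,5} D(W)={2,5,6}: no change
Constraint 2 (Y != X) on D(Y)={2,3,6} D(X)={2,3,4,5}: no change
Constraint 3 (W + X = Y) on D(W)={2,5,6} D(X)={2,3,4,5} D(Y)={2,3,6}: W {2,5,6}->{2}; X {2,3,4,5}->{4}; Y {2,3,6}->{6}
Constraint 4 (W < Y) on D(W)={2} D(Y)={6}: no change
So after constraint 4: D(W) = {2}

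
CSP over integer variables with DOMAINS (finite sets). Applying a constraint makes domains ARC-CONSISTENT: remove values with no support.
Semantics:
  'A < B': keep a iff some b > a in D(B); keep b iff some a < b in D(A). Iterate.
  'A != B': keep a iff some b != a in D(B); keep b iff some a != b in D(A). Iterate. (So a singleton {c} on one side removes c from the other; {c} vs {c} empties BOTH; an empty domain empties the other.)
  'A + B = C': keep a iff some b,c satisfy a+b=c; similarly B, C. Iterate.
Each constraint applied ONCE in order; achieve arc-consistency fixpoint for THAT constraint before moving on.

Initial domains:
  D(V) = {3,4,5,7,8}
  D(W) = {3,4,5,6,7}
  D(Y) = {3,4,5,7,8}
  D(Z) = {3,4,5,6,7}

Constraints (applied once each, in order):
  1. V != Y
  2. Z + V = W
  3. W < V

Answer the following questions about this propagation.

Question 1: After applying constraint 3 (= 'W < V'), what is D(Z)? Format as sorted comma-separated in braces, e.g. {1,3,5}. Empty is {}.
Answer: {3,4}

Derivation:
Constraint 1 (V != Y) on D(V)={3,4,5,7,8} D(Y)={3,4,5,7,8}: no change
Constraint 2 (Z + V = W) on D(Z)={3,4,5,6,7} D(V)={3,4,5,7,8} D(W)={3,4,5,6,7}: Z {3,4,5,6,7}->{3,4}; V {3,4,5,7,8}->{3,4}; W {3,4,5,6,7}->{6,7}
Constraint 3 (W < V) on D(W)={6,7} D(V)={3,4}: W {6,7}->{}; V {3,4}->{}
So after constraint 3: D(Z) = {3,4}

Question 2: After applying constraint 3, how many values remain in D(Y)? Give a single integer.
Constraint 1 (V != Y) on D(V)={3,4,5,7,8} D(Y)={3,4,5,7,8}: no change
Constraint 2 (Z + V = W) on D(Z)={3,4,5,6,7} D(V)={3,4,5,7,8} D(W)={3,4,5,6,7}: Z {3,4,5,6,7}->{3,4}; V {3,4,5,7,8}->{3,4}; W {3,4,5,6,7}->{6,7}
Constraint 3 (W < V) on D(W)={6,7} D(V)={3,4}: W {6,7}->{}; V {3,4}->{}
So after constraint 3: D(Y)={3,4,5,7,8}, size = 5

Answer: 5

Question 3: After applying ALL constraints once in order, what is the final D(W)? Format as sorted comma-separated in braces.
Answer: {}

Derivation:
Constraint 1 (V != Y) on D(V)={3,4,5,7,8} D(Y)={3,4,5,7,8}: no change
Constraint 2 (Z + V = W) on D(Z)={3,4,5,6,7} D(V)={3,4,5,7,8} D(W)={3,4,5,6,7}: Z {3,4,5,6,7}->{3,4}; V {3,4,5,7,8}->{3,4}; W {3,4,5,6,7}->{6,7}
Constraint 3 (W < V) on D(W)={6,7} D(V)={3,4}: W {6,7}->{}; V {3,4}->{}
So after all 3 constraints: D(W) = {}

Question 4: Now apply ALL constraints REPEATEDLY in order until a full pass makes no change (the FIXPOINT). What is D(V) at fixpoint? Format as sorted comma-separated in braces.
Answer: {}

Derivation:
pass 0 (initial): D(V)={3,4,5,7,8}
pass 1: V {3,4,5,7,8}->{}; W {3,4,5,6,7}->{}; Z {3,4,5,6,7}->{3,4}
pass 2: Y {3,4,5,7,8}->{}; Z {3,4}->{}
pass 3: no change
Fixpoint after 3 passes: D(V) = {}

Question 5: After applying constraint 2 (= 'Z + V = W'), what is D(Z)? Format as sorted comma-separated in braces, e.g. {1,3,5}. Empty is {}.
Answer: {3,4}

Derivation:
Constraint 1 (V != Y) on D(V)={3,4,5,7,8} D(Y)={3,4,5,7,8}: no change
Constraint 2 (Z + V = W) on D(Z)={3,4,5,6,7} D(V)={3,4,5,7,8} D(W)={3,4,5,6,7}: Z {3,4,5,6,7}->{3,4}; V {3,4,5,7,8}->{3,4}; W {3,4,5,6,7}->{6,7}
So after constraint 2: D(Z) = {3,4}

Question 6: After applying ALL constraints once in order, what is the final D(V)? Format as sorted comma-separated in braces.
Answer: {}

Derivation:
Constraint 1 (V != Y) on D(V)={3,4,5,7,8} D(Y)={3,4,5,7,8}: no change
Constraint 2 (Z + V = W) on D(Z)={3,4,5,6,7} D(V)={3,4,5,7,8} D(W)={3,4,5,6,7}: Z {3,4,5,6,7}->{3,4}; V {3,4,5,7,8}->{3,4}; W {3,4,5,6,7}->{6,7}
Constraint 3 (W < V) on D(W)={6,7} D(V)={3,4}: W {6,7}->{}; V {3,4}->{}
So after all 3 constraints: D(V) = {}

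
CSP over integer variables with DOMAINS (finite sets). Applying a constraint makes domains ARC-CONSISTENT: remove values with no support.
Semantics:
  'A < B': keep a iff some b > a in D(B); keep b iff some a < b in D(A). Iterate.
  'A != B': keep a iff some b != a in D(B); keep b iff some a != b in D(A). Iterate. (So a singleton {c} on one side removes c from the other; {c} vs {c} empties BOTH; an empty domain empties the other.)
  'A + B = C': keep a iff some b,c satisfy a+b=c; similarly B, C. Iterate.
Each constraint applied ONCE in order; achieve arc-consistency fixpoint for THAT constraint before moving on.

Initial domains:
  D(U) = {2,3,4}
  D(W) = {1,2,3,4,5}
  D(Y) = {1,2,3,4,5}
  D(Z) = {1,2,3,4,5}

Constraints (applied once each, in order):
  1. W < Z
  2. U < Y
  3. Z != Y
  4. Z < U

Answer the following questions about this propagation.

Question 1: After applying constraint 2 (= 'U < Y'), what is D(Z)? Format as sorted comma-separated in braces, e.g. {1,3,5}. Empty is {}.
Constraint 1 (W < Z) on D(W)={1,2,3,4,5} D(Z)={1,2,3,4,5}: W {1,2,3,4,5}->{1,2,3,4}; Z {1,2,3,4,5}->{2,3,4,5}
Constraint 2 (U < Y) on D(U)={2,3,4} D(Y)={1,2,3,4,5}: Y {1,2,3,4,5}->{3,4,5}
So after constraint 2: D(Z) = {2,3,4,5}

Answer: {2,3,4,5}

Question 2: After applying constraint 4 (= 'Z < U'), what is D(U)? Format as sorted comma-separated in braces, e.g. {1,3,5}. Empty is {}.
Answer: {3,4}

Derivation:
Constraint 1 (W < Z) on D(W)={1,2,3,4,5} D(Z)={1,2,3,4,5}: W {1,2,3,4,5}->{1,2,3,4}; Z {1,2,3,4,5}->{2,3,4,5}
Constraint 2 (U < Y) on D(U)={2,3,4} D(Y)={1,2,3,4,5}: Y {1,2,3,4,5}->{3,4,5}
Constraint 3 (Z != Y) on D(Z)={2,3,4,5} D(Y)={3,4,5}: no change
Constraint 4 (Z < U) on D(Z)={2,3,4,5} D(U)={2,3,4}: Z {2,3,4,5}->{2,3}; U {2,3,4}->{3,4}
So after constraint 4: D(U) = {3,4}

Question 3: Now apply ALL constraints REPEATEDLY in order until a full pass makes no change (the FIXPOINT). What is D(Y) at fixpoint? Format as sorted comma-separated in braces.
pass 0 (initial): D(Y)={1,2,3,4,5}
pass 1: U {2,3,4}->{3,4}; W {1,2,3,4,5}->{1,2,3,4}; Y {1,2,3,4,5}->{3,4,5}; Z {1,2,3,4,5}->{2,3}
pass 2: W {1,2,3,4}->{1,2}; Y {3,4,5}->{4,5}
pass 3: no change
Fixpoint after 3 passes: D(Y) = {4,5}

Answer: {4,5}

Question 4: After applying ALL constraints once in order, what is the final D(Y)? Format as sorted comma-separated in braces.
Answer: {3,4,5}

Derivation:
Constraint 1 (W < Z) on D(W)={1,2,3,4,5} D(Z)={1,2,3,4,5}: W {1,2,3,4,5}->{1,2,3,4}; Z {1,2,3,4,5}->{2,3,4,5}
Constraint 2 (U < Y) on D(U)={2,3,4} D(Y)={1,2,3,4,5}: Y {1,2,3,4,5}->{3,4,5}
Constraint 3 (Z != Y) on D(Z)={2,3,4,5} D(Y)={3,4,5}: no change
Constraint 4 (Z < U) on D(Z)={2,3,4,5} D(U)={2,3,4}: Z {2,3,4,5}->{2,3}; U {2,3,4}->{3,4}
So after all 4 constraints: D(Y) = {3,4,5}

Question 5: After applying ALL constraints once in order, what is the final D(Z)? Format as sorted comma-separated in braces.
Answer: {2,3}

Derivation:
Constraint 1 (W < Z) on D(W)={1,2,3,4,5} D(Z)={1,2,3,4,5}: W {1,2,3,4,5}->{1,2,3,4}; Z {1,2,3,4,5}->{2,3,4,5}
Constraint 2 (U < Y) on D(U)={2,3,4} D(Y)={1,2,3,4,5}: Y {1,2,3,4,5}->{3,4,5}
Constraint 3 (Z != Y) on D(Z)={2,3,4,5} D(Y)={3,4,5}: no change
Constraint 4 (Z < U) on D(Z)={2,3,4,5} D(U)={2,3,4}: Z {2,3,4,5}->{2,3}; U {2,3,4}->{3,4}
So after all 4 constraints: D(Z) = {2,3}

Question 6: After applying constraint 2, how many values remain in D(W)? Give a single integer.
Answer: 4

Derivation:
Constraint 1 (W < Z) on D(W)={1,2,3,4,5} D(Z)={1,2,3,4,5}: W {1,2,3,4,5}->{1,2,3,4}; Z {1,2,3,4,5}->{2,3,4,5}
Constraint 2 (U < Y) on D(U)={2,3,4} D(Y)={1,2,3,4,5}: Y {1,2,3,4,5}->{3,4,5}
So after constraint 2: D(W)={1,2,3,4}, size = 4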